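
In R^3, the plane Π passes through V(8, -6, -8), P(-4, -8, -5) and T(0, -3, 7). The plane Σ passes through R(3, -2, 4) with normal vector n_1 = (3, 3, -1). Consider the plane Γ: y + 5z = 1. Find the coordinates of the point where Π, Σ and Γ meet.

VP = (-12, -2, 3), VT = (-8, 3, 15); a normal to Π is VP × VT = (-39, 156, -52).
Using V: Π has equation -39x + 156y - 52z = -832.
Σ: n_1·r = n_1·R gives 3x + 3y - z = -1.
Solving the 3×3 linear system -39x + 156y - 52z = -832, 3x + 3y - z = -1, y + 5z = 1 (e.g. by elimination or Cramer's rule, determinant = -3120) gives (4, -4, 1).

(4, -4, 1)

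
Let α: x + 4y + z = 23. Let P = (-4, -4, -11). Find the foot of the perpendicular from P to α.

(-1, 8, -8)

Foot = P − λn with λ = (n·P − d)/|n|² = (-31 − 23)/18 = -3.
Foot = (-4, -4, -11) − (-3)·(1, 4, 1) = (-1, 8, -8).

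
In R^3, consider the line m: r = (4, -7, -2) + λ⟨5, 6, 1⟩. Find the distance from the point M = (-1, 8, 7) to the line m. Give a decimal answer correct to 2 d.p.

15.58

Taking (4, -7, -2) on m with direction v = (5, 6, 1): w = M − (4, -7, -2) = (-5, 15, 9), and w × v = (-39, 50, -105).
Distance = |w × v| / |v| = √15046 / √62 ≈ 15.58.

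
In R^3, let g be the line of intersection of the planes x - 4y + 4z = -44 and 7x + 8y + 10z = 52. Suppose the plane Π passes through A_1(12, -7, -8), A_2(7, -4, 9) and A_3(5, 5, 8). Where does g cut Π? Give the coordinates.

Direction of g: (1, -4, 4) × (7, 8, 10) = (-72, 18, 36).
A point on g: solving the two plane equations with x = 16 gives (16, 5, -10).
A_1A_2 = (-5, 3, 17), A_1A_3 = (-7, 12, 16); a normal to Π is A_1A_2 × A_1A_3 = (-156, -39, -39).
Using A_1: Π has equation -156x - 39y - 39z = -1287.
Substitute r = (16, 5, -10) + t(-72, 18, 36) into the plane: -2301 + 9126t = -1287, so t = 1/9.
Intersection: (16, 5, -10) + (1/9)·(-72, 18, 36) = (8, 7, -6).

(8, 7, -6)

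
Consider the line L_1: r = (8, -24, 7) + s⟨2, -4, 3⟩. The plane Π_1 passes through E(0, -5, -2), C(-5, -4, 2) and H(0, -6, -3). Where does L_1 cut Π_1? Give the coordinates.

EC = (-5, 1, 4), EH = (0, -1, -1); a normal to Π_1 is EC × EH = (3, -5, 5).
Using E: Π_1 has equation 3x - 5y + 5z = 15.
Substitute r = (8, -24, 7) + t(2, -4, 3) into the plane: 179 + 41t = 15, so t = -4.
Intersection: (8, -24, 7) + (-4)·(2, -4, 3) = (0, -8, -5).

(0, -8, -5)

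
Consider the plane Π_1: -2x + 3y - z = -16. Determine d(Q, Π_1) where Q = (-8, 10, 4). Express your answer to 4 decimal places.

15.5012

n·Q − d = (-2)·(-8) + (3)·(10) + (-1)·(4) − (-16) = 58; |n| = √14.
Distance = |58| / √14 = 58/√14 ≈ 15.5012.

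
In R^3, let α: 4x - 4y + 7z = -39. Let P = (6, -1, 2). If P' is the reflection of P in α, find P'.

(-2, 7, -12)

λ = (n·P − d)/|n|² = (42 − (-39))/81 = 1.
Reflection = P − 2λn = (6, -1, 2) − 2·(4, -4, 7) = (-2, 7, -12).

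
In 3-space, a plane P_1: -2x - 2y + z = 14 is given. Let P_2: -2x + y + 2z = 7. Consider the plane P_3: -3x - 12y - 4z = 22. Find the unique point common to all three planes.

Solving the 3×3 linear system -2x - 2y + z = 14, -2x + y + 2z = 7, -3x - 12y - 4z = 22 (e.g. by elimination or Cramer's rule, determinant = 15) gives (2, -5, 8).

(2, -5, 8)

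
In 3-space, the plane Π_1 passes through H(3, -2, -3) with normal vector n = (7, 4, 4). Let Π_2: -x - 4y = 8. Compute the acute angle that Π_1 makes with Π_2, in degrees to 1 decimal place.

Π_1: n·r = n·H gives 7x + 4y + 4z = 1.
cos θ = |n₁·n₂| / (|n₁||n₂|) = |-23| / (√81 · √17).
θ = arccos(0.61981) ≈ 51.7°.

51.7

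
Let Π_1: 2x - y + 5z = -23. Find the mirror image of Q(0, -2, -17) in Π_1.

(8, -6, 3)

λ = (n·Q − d)/|n|² = (-83 − (-23))/30 = -2.
Reflection = Q − 2λn = (0, -2, -17) − (-4)·(2, -1, 5) = (8, -6, 3).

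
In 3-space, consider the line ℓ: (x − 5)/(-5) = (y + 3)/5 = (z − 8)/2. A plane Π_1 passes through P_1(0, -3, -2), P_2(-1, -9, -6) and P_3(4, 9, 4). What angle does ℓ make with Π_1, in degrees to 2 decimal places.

ℓ has direction (-5, 5, 2) through (5, -3, 8).
P_1P_2 = (-1, -6, -4), P_1P_3 = (4, 12, 6); a normal to Π_1 is P_1P_2 × P_1P_3 = (12, -10, 12).
Using P_1: Π_1 has equation 12x - 10y + 12z = 6.
sin θ = |n·v| / (|n||v|) = |-86| / (√388 · √54) = 0.59414.
θ ≈ 36.45°.

36.45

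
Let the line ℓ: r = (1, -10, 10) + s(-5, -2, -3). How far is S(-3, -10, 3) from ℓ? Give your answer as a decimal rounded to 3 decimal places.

4.557

Taking (1, -10, 10) on ℓ with direction v = (-5, -2, -3): w = S − (1, -10, 10) = (-4, 0, -7), and w × v = (-14, 23, 8).
Distance = |w × v| / |v| = √789 / √38 ≈ 4.557.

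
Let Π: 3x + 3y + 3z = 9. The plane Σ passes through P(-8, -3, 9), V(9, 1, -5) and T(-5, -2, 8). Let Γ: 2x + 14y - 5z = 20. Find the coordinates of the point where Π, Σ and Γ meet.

PV = (17, 4, -14), PT = (3, 1, -1); a normal to Σ is PV × PT = (10, -25, 5).
Using P: Σ has equation 10x - 25y + 5z = 40.
Solving the 3×3 linear system 3x + 3y + 3z = 9, 10x - 25y + 5z = 40, 2x + 14y - 5z = 20 (e.g. by elimination or Cramer's rule, determinant = 915) gives (5, 0, -2).

(5, 0, -2)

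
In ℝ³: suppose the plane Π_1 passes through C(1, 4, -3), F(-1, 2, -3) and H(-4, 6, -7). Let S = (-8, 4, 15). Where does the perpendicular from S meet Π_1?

(0, -4, 1)

CF = (-2, -2, 0), CH = (-5, 2, -4); a normal to Π_1 is CF × CH = (8, -8, -14).
Using C: Π_1 has equation 8x - 8y - 14z = 18.
Foot = S − λn with λ = (n·S − d)/|n|² = (-306 − 18)/324 = -1.
Foot = (-8, 4, 15) − (-1)·(8, -8, -14) = (0, -4, 1).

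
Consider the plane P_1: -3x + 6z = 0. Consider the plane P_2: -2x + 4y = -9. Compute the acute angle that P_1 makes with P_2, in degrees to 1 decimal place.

cos θ = |n₁·n₂| / (|n₁||n₂|) = |6| / (√45 · √20).
θ = arccos(0.20000) ≈ 78.5°.

78.5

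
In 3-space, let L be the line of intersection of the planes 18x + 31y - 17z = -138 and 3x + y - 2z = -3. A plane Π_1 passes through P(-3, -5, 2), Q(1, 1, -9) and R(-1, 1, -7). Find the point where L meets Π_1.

Direction of L: (18, 31, -17) × (3, 1, -2) = (-45, -15, -75).
A point on L: solving the two plane equations with x = 12 gives (12, -1, 19).
PQ = (4, 6, -11), PR = (2, 6, -9); a normal to Π_1 is PQ × PR = (12, 14, 12).
Using P: Π_1 has equation 12x + 14y + 12z = -82.
Substitute r = (12, -1, 19) + t(-45, -15, -75) into the plane: 358 + (-1650)t = -82, so t = 4/15.
Intersection: (12, -1, 19) + (4/15)·(-45, -15, -75) = (0, -5, -1).

(0, -5, -1)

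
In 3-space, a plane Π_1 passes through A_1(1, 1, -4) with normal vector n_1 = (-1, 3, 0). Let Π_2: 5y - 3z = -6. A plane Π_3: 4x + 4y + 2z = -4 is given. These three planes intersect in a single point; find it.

(-2, 0, 2)

Π_1: n_1·r = n_1·A_1 gives -x + 3y = 2.
Solving the 3×3 linear system -x + 3y = 2, 5y - 3z = -6, 4x + 4y + 2z = -4 (e.g. by elimination or Cramer's rule, determinant = -58) gives (-2, 0, 2).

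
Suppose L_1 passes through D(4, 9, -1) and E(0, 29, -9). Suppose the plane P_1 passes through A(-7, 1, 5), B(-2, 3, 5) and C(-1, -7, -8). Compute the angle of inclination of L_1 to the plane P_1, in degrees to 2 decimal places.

A direction vector for L_1 is E − D = (-4, 20, -8).
AB = (5, 2, 0), AC = (6, -8, -13); a normal to P_1 is AB × AC = (-26, 65, -52).
Using A: P_1 has equation -26x + 65y - 52z = -13.
sin θ = |n·v| / (|n||v|) = |1820| / (√7605 · √480) = 0.95258.
θ ≈ 72.28°.

72.28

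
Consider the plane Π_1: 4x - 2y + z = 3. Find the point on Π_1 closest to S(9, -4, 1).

Foot = S − λn with λ = (n·S − d)/|n|² = (45 − 3)/21 = 2.
Foot = (9, -4, 1) − 2·(4, -2, 1) = (1, 0, -1).

(1, 0, -1)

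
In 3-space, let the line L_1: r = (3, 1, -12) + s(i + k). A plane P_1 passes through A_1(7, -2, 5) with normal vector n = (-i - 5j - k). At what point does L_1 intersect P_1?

(6, 1, -9)

P_1: n·r = n·A_1 gives -x - 5y - z = -2.
Substitute r = (3, 1, -12) + t(1, 0, 1) into the plane: 4 + (-2)t = -2, so t = 3.
Intersection: (3, 1, -12) + 3·(1, 0, 1) = (6, 1, -9).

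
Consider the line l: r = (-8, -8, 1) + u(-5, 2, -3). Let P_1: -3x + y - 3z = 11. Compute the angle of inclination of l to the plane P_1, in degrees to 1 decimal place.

sin θ = |n·v| / (|n||v|) = |26| / (√19 · √38) = 0.96762.
θ ≈ 75.4°.

75.4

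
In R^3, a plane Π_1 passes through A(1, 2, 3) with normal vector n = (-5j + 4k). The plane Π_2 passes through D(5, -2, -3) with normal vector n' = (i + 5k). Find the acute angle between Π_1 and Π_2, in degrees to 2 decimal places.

52.22

Π_1: n·r = n·A gives -5y + 4z = 2.
Π_2: n'·r = n'·D gives x + 5z = -10.
cos θ = |n₁·n₂| / (|n₁||n₂|) = |20| / (√41 · √26).
θ = arccos(0.61256) ≈ 52.22°.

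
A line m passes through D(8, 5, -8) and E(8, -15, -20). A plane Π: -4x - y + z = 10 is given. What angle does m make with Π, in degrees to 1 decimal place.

A direction vector for m is E − D = (0, -20, -12).
sin θ = |n·v| / (|n||v|) = |8| / (√18 · √544) = 0.08085.
θ ≈ 4.6°.

4.6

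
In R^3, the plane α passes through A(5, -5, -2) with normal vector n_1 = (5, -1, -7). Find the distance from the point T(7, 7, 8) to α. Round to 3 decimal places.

8.314

α: n_1·r = n_1·A gives 5x - y - 7z = 44.
n·T − d = (5)·(7) + (-1)·(7) + (-7)·(8) − 44 = -72; |n| = √75.
Distance = |-72| / √75 = 72/√75 ≈ 8.314.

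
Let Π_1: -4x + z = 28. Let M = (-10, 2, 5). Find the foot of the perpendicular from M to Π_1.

(-6, 2, 4)

Foot = M − λn with λ = (n·M − d)/|n|² = (45 − 28)/17 = 1.
Foot = (-10, 2, 5) − 1·(-4, 0, 1) = (-6, 2, 4).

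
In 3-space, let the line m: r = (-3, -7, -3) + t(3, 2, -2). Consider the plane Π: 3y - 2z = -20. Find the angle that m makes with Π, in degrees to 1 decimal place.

sin θ = |n·v| / (|n||v|) = |10| / (√13 · √17) = 0.67267.
θ ≈ 42.3°.

42.3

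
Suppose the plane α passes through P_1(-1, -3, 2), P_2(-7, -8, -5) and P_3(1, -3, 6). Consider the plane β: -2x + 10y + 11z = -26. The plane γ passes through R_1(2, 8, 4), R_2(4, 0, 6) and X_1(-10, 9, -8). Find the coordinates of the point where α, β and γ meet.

P_1P_2 = (-6, -5, -7), P_1P_3 = (2, 0, 4); a normal to α is P_1P_2 × P_1P_3 = (-20, 10, 10).
Using P_1: α has equation -20x + 10y + 10z = 10.
R_1R_2 = (2, -8, 2), R_1X_1 = (-12, 1, -12); a normal to γ is R_1R_2 × R_1X_1 = (94, 0, -94).
Using R_1: γ has equation 94x - 94z = -188.
Solving the 3×3 linear system -20x + 10y + 10z = 10, -2x + 10y + 11z = -26, 94x - 94z = -188 (e.g. by elimination or Cramer's rule, determinant = 17860) gives (-2, -3, 0).

(-2, -3, 0)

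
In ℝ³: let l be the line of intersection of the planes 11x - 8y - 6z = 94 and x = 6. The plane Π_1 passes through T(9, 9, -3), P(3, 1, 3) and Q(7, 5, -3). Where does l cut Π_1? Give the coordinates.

(6, 1, -6)

Direction of l: (11, -8, -6) × (1, 0, 0) = (0, -6, 8).
A point on l: solving the two plane equations with y = 7 gives (6, 7, -14).
TP = (-6, -8, 6), TQ = (-2, -4, 0); a normal to Π_1 is TP × TQ = (24, -12, 8).
Using T: Π_1 has equation 24x - 12y + 8z = 84.
Substitute r = (6, 7, -14) + t(0, -6, 8) into the plane: -52 + 136t = 84, so t = 1.
Intersection: (6, 7, -14) + 1·(0, -6, 8) = (6, 1, -6).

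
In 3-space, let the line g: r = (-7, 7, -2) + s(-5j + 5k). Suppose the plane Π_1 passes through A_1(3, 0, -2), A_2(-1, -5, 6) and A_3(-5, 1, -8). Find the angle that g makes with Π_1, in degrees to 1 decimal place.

A_1A_2 = (-4, -5, 8), A_1A_3 = (-8, 1, -6); a normal to Π_1 is A_1A_2 × A_1A_3 = (22, -88, -44).
Using A_1: Π_1 has equation 22x - 88y - 44z = 154.
sin θ = |n·v| / (|n||v|) = |220| / (√10164 · √50) = 0.30861.
θ ≈ 18.0°.

18.0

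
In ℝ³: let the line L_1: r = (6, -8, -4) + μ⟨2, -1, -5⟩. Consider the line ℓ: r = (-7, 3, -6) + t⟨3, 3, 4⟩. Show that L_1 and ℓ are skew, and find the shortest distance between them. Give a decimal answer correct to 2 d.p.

Common perpendicular direction n = (2, -1, -5) × (3, 3, 4) = (11, -23, 9).
With w = (-7, 3, -6) − (6, -8, -4) = (-13, 11, -2), w · n = -414.
Since n ≠ 0 the lines are not parallel, and w · n = -414 ≠ 0 so they do not intersect; hence they are skew.
Distance = |w · n| / |n| = |-414| / √731 ≈ 15.31.

15.31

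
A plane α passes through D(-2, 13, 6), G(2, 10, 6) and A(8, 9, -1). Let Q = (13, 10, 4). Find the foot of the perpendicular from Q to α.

DG = (4, -3, 0), DA = (10, -4, -7); a normal to α is DG × DA = (21, 28, 14).
Using D: α has equation 21x + 28y + 14z = 406.
Foot = Q − λn with λ = (n·Q − d)/|n|² = (609 − 406)/1421 = 1/7.
Foot = (13, 10, 4) − (1/7)·(21, 28, 14) = (10, 6, 2).

(10, 6, 2)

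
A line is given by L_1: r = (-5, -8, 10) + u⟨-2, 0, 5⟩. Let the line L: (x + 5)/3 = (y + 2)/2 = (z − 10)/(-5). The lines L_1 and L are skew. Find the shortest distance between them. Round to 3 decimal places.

2.526

L has direction (3, 2, -5) through (-5, -2, 10).
Common perpendicular direction n = (-2, 0, 5) × (3, 2, -5) = (-10, 5, -4).
With w = (-5, -2, 10) − (-5, -8, 10) = (0, 6, 0), w · n = 30.
Distance = |w · n| / |n| = |30| / √141 ≈ 2.526.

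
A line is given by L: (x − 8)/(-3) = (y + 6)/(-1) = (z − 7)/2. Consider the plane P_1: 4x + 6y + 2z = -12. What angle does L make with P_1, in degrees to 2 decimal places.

30.00

L has direction (-3, -1, 2) through (8, -6, 7).
sin θ = |n·v| / (|n||v|) = |-14| / (√56 · √14) = 0.50000.
θ ≈ 30.00°.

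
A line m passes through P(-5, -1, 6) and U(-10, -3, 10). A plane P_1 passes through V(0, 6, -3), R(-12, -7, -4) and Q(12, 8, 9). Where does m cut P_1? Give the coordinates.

A direction vector for m is U − P = (-5, -2, 4).
VR = (-12, -13, -1), VQ = (12, 2, 12); a normal to P_1 is VR × VQ = (-154, 132, 132).
Using V: P_1 has equation -154x + 132y + 132z = 396.
Substitute r = (-5, -1, 6) + t(-5, -2, 4) into the plane: 1430 + 1034t = 396, so t = -1.
Intersection: (-5, -1, 6) + (-1)·(-5, -2, 4) = (0, 1, 2).

(0, 1, 2)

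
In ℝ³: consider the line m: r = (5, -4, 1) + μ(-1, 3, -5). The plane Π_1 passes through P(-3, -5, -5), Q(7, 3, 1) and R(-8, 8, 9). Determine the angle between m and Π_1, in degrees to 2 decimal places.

76.03

PQ = (10, 8, 6), PR = (-5, 13, 14); a normal to Π_1 is PQ × PR = (34, -170, 170).
Using P: Π_1 has equation 34x - 170y + 170z = -102.
sin θ = |n·v| / (|n||v|) = |-1394| / (√58956 · √35) = 0.97043.
θ ≈ 76.03°.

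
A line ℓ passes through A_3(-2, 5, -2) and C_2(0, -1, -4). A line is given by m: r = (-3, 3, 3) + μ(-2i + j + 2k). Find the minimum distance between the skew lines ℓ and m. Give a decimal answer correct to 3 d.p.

A direction vector for ℓ is C_2 − A_3 = (2, -6, -2).
Common perpendicular direction n = (2, -6, -2) × (-2, 1, 2) = (-10, 0, -10).
With w = (-3, 3, 3) − (-2, 5, -2) = (-1, -2, 5), w · n = -40.
Distance = |w · n| / |n| = |-40| / √200 ≈ 2.828.

2.828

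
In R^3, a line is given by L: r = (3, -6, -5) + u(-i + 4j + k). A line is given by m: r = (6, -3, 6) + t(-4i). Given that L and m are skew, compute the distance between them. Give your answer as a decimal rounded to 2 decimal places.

Common perpendicular direction n = (-1, 4, 1) × (-4, 0, 0) = (0, -4, 16).
With w = (6, -3, 6) − (3, -6, -5) = (3, 3, 11), w · n = 164.
Distance = |w · n| / |n| = |164| / √272 ≈ 9.94.

9.94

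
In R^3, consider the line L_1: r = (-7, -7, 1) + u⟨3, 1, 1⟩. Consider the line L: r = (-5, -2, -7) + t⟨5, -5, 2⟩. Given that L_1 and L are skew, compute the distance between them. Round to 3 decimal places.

7.967

Common perpendicular direction n = (3, 1, 1) × (5, -5, 2) = (7, -1, -20).
With w = (-5, -2, -7) − (-7, -7, 1) = (2, 5, -8), w · n = 169.
Distance = |w · n| / |n| = |169| / √450 ≈ 7.967.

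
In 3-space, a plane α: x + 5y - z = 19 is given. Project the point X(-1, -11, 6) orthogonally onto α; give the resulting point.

Foot = X − λn with λ = (n·X − d)/|n|² = (-62 − 19)/27 = -3.
Foot = (-1, -11, 6) − (-3)·(1, 5, -1) = (2, 4, 3).

(2, 4, 3)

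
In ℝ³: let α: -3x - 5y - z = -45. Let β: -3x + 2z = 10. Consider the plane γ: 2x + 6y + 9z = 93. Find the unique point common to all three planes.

Solving the 3×3 linear system -3x - 5y - z = -45, -3x + 2z = 10, 2x + 6y + 9z = 93 (e.g. by elimination or Cramer's rule, determinant = -101) gives (0, 8, 5).

(0, 8, 5)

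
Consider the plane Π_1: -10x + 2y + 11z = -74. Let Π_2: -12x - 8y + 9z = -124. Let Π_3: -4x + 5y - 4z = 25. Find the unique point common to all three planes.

Solving the 3×3 linear system -10x + 2y + 11z = -74, -12x - 8y + 9z = -124, -4x + 5y - 4z = 25 (e.g. by elimination or Cramer's rule, determinant = -1050) gives (4, 5, -4).

(4, 5, -4)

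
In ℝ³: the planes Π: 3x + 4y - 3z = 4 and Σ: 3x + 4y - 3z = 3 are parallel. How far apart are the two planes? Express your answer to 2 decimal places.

0.17

Same normal n = (3, 4, -3) with |n| = √34; distance = |4 − 3| / |n| = 1/√34 ≈ 0.17.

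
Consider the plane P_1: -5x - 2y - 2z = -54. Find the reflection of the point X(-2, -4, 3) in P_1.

(18, 4, 11)

λ = (n·X − d)/|n|² = (12 − (-54))/33 = 2.
Reflection = X − 2λn = (-2, -4, 3) − 4·(-5, -2, -2) = (18, 4, 11).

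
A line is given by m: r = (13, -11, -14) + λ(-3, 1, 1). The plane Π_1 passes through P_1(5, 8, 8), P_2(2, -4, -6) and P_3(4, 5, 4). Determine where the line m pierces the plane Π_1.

P_1P_2 = (-3, -12, -14), P_1P_3 = (-1, -3, -4); a normal to Π_1 is P_1P_2 × P_1P_3 = (6, 2, -3).
Using P_1: Π_1 has equation 6x + 2y - 3z = 22.
Substitute r = (13, -11, -14) + t(-3, 1, 1) into the plane: 98 + (-19)t = 22, so t = 4.
Intersection: (13, -11, -14) + 4·(-3, 1, 1) = (1, -7, -10).

(1, -7, -10)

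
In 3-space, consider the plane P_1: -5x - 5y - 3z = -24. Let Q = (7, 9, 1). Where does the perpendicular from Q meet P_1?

(2, 4, -2)

Foot = Q − λn with λ = (n·Q − d)/|n|² = (-83 − (-24))/59 = -1.
Foot = (7, 9, 1) − (-1)·(-5, -5, -3) = (2, 4, -2).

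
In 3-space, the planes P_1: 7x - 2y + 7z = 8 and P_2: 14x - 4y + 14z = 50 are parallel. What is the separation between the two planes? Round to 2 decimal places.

Rescale P_2 by 1/2: 7x - 2y + 7z = 25. Then distance = |8 − 25| / √102 ≈ 1.68.

1.68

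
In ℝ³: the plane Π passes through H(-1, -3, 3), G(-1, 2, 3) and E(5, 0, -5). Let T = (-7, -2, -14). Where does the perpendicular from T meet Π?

(5, -2, -5)

HG = (0, 5, 0), HE = (6, 3, -8); a normal to Π is HG × HE = (-40, 0, -30).
Using H: Π has equation -40x - 30z = -50.
Foot = T − λn with λ = (n·T − d)/|n|² = (700 − (-50))/2500 = 3/10.
Foot = (-7, -2, -14) − (3/10)·(-40, 0, -30) = (5, -2, -5).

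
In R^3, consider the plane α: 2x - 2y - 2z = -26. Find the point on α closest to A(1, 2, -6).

(-5, 8, 0)

Foot = A − λn with λ = (n·A − d)/|n|² = (10 − (-26))/12 = 3.
Foot = (1, 2, -6) − 3·(2, -2, -2) = (-5, 8, 0).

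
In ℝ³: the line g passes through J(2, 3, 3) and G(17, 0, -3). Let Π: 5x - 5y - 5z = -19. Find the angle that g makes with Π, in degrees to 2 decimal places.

57.49

A direction vector for g is G − J = (15, -3, -6).
sin θ = |n·v| / (|n||v|) = |120| / (√75 · √270) = 0.84327.
θ ≈ 57.49°.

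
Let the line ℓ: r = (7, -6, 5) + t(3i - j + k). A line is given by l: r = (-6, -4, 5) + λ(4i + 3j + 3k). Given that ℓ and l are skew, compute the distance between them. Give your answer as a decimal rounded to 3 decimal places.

Common perpendicular direction n = (3, -1, 1) × (4, 3, 3) = (-6, -5, 13).
With w = (-6, -4, 5) − (7, -6, 5) = (-13, 2, 0), w · n = 68.
Distance = |w · n| / |n| = |68| / √230 ≈ 4.484.

4.484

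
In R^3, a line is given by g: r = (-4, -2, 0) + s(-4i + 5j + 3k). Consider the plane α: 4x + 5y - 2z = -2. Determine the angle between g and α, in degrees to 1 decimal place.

sin θ = |n·v| / (|n||v|) = |3| / (√45 · √50) = 0.06325.
θ ≈ 3.6°.

3.6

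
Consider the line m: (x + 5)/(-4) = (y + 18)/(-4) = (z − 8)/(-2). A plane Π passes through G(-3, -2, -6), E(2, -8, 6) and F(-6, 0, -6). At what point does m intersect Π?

m has direction (-4, -4, -2) through (-5, -18, 8).
GE = (5, -6, 12), GF = (-3, 2, 0); a normal to Π is GE × GF = (-24, -36, -8).
Using G: Π has equation -24x - 36y - 8z = 192.
Substitute r = (-5, -18, 8) + t(-4, -4, -2) into the plane: 704 + 256t = 192, so t = -2.
Intersection: (-5, -18, 8) + (-2)·(-4, -4, -2) = (3, -10, 12).

(3, -10, 12)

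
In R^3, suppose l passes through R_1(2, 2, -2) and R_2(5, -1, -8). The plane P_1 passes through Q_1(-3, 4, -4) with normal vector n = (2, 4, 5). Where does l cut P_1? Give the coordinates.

(3, 1, -4)

A direction vector for l is R_2 − R_1 = (3, -3, -6).
P_1: n·r = n·Q_1 gives 2x + 4y + 5z = -10.
Substitute r = (2, 2, -2) + t(3, -3, -6) into the plane: 2 + (-36)t = -10, so t = 1/3.
Intersection: (2, 2, -2) + (1/3)·(3, -3, -6) = (3, 1, -4).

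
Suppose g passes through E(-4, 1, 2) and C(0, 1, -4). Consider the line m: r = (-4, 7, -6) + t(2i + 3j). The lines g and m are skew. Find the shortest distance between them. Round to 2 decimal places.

A direction vector for g is C − E = (4, 0, -6).
Common perpendicular direction n = (4, 0, -6) × (2, 3, 0) = (18, -12, 12).
With w = (-4, 7, -6) − (-4, 1, 2) = (0, 6, -8), w · n = -168.
Distance = |w · n| / |n| = |-168| / √612 ≈ 6.79.

6.79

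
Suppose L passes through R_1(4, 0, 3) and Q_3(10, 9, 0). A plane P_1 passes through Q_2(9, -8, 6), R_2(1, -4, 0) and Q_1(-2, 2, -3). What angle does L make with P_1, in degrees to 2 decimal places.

A direction vector for L is Q_3 − R_1 = (6, 9, -3).
Q_2R_2 = (-8, 4, -6), Q_2Q_1 = (-11, 10, -9); a normal to P_1 is Q_2R_2 × Q_2Q_1 = (24, -6, -36).
Using Q_2: P_1 has equation 24x - 6y - 36z = 48.
sin θ = |n·v| / (|n||v|) = |198| / (√1908 · √126) = 0.40382.
θ ≈ 23.82°.

23.82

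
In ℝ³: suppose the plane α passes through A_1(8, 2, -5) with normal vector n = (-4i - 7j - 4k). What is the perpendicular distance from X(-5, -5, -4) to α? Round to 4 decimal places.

α: n·r = n·A_1 gives -4x - 7y - 4z = -26.
n·X − d = (-4)·(-5) + (-7)·(-5) + (-4)·(-4) − (-26) = 97; |n| = √81.
Distance = |97| / √81 = 97/√81 ≈ 10.7778.

10.7778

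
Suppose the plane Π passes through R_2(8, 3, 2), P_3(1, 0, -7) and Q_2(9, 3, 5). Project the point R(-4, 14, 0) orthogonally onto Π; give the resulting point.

(5, 2, -3)

R_2P_3 = (-7, -3, -9), R_2Q_2 = (1, 0, 3); a normal to Π is R_2P_3 × R_2Q_2 = (-9, 12, 3).
Using R_2: Π has equation -9x + 12y + 3z = -30.
Foot = R − λn with λ = (n·R − d)/|n|² = (204 − (-30))/234 = 1.
Foot = (-4, 14, 0) − 1·(-9, 12, 3) = (5, 2, -3).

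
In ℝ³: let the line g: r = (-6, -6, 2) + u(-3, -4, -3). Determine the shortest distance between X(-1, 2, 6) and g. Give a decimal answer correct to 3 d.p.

Taking (-6, -6, 2) on g with direction v = (-3, -4, -3): w = X − (-6, -6, 2) = (5, 8, 4), and w × v = (-8, 3, 4).
Distance = |w × v| / |v| = √89 / √34 ≈ 1.618.

1.618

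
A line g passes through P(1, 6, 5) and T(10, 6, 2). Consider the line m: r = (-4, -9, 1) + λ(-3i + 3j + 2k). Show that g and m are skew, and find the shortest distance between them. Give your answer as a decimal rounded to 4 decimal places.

0.6030

A direction vector for g is T − P = (9, 0, -3).
Common perpendicular direction n = (9, 0, -3) × (-3, 3, 2) = (9, -9, 27).
With w = (-4, -9, 1) − (1, 6, 5) = (-5, -15, -4), w · n = -18.
Since n ≠ 0 the lines are not parallel, and w · n = -18 ≠ 0 so they do not intersect; hence they are skew.
Distance = |w · n| / |n| = |-18| / √891 ≈ 0.6030.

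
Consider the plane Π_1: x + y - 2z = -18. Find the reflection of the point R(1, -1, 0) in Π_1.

λ = (n·R − d)/|n|² = (0 − (-18))/6 = 3.
Reflection = R − 2λn = (1, -1, 0) − 6·(1, 1, -2) = (-5, -7, 12).

(-5, -7, 12)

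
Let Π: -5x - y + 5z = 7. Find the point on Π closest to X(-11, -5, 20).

(4, -2, 5)

Foot = X − λn with λ = (n·X − d)/|n|² = (160 − 7)/51 = 3.
Foot = (-11, -5, 20) − 3·(-5, -1, 5) = (4, -2, 5).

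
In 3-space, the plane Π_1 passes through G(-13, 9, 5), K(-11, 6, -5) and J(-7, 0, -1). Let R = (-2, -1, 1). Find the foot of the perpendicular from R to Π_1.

(-5, -3, 1)

GK = (2, -3, -10), GJ = (6, -9, -6); a normal to Π_1 is GK × GJ = (-72, -48, 0).
Using G: Π_1 has equation -72x - 48y = 504.
Foot = R − λn with λ = (n·R − d)/|n|² = (192 − 504)/7488 = -1/24.
Foot = (-2, -1, 1) − (-1/24)·(-72, -48, 0) = (-5, -3, 1).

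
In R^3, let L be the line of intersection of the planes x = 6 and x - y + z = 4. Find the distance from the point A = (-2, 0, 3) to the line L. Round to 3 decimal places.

8.746

Direction of L: (1, 0, 0) × (1, -1, 1) = (0, -1, -1).
A point on L: solving the two plane equations with y = 6 gives (6, 6, 4).
Taking (6, 6, 4) on L with direction v = (0, -1, -1): w = A − (6, 6, 4) = (-8, -6, -1), and w × v = (5, -8, 8).
Distance = |w × v| / |v| = √153 / √2 ≈ 8.746.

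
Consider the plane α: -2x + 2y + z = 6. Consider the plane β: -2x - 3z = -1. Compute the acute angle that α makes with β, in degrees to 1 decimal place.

84.7

cos θ = |n₁·n₂| / (|n₁||n₂|) = |1| / (√9 · √13).
θ = arccos(0.09245) ≈ 84.7°.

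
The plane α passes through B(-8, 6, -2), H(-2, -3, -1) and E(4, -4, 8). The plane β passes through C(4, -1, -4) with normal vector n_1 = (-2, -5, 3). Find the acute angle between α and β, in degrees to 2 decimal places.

32.74

BH = (6, -9, 1), BE = (12, -10, 10); a normal to α is BH × BE = (-80, -48, 48).
Using B: α has equation -80x - 48y + 48z = 256.
β: n_1·r = n_1·C gives -2x - 5y + 3z = -15.
cos θ = |n₁·n₂| / (|n₁||n₂|) = |544| / (√11008 · √38).
θ = arccos(0.84111) ≈ 32.74°.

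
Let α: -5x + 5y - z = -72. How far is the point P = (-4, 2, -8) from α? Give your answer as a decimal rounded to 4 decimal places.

15.4031

n·P − d = (-5)·(-4) + (5)·(2) + (-1)·(-8) − (-72) = 110; |n| = √51.
Distance = |110| / √51 = 110/√51 ≈ 15.4031.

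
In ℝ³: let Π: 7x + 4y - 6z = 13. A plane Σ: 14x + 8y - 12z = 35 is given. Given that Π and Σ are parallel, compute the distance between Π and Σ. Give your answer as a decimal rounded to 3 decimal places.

0.448

Rescale Σ by 1/2: 7x + 4y - 6z = 35/2. Then distance = |13 − (35/2)| / √101 ≈ 0.448.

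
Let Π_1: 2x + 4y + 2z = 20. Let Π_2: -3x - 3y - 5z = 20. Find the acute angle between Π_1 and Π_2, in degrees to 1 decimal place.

cos θ = |n₁·n₂| / (|n₁||n₂|) = |-28| / (√24 · √43).
θ = arccos(0.87160) ≈ 29.4°.

29.4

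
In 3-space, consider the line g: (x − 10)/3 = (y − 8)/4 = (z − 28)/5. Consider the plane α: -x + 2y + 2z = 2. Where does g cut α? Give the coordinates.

g has direction (3, 4, 5) through (10, 8, 28).
Substitute r = (10, 8, 28) + t(3, 4, 5) into the plane: 62 + 15t = 2, so t = -4.
Intersection: (10, 8, 28) + (-4)·(3, 4, 5) = (-2, -8, 8).

(-2, -8, 8)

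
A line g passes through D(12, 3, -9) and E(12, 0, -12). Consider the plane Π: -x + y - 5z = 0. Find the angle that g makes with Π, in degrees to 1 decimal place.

33.0

A direction vector for g is E − D = (0, -3, -3).
sin θ = |n·v| / (|n||v|) = |12| / (√27 · √18) = 0.54433.
θ ≈ 33.0°.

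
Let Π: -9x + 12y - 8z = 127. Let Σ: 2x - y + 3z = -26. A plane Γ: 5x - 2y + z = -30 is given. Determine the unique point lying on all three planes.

(-3, 5, -5)

Solving the 3×3 linear system -9x + 12y - 8z = 127, 2x - y + 3z = -26, 5x - 2y + z = -30 (e.g. by elimination or Cramer's rule, determinant = 103) gives (-3, 5, -5).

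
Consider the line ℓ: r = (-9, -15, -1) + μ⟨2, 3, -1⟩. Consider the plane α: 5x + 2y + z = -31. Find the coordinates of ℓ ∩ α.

(-3, -6, -4)

Substitute r = (-9, -15, -1) + t(2, 3, -1) into the plane: -76 + 15t = -31, so t = 3.
Intersection: (-9, -15, -1) + 3·(2, 3, -1) = (-3, -6, -4).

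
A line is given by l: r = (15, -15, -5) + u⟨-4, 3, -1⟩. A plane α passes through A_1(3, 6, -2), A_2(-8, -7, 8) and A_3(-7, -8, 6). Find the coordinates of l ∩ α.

(3, -6, -8)

A_1A_2 = (-11, -13, 10), A_1A_3 = (-10, -14, 8); a normal to α is A_1A_2 × A_1A_3 = (36, -12, 24).
Using A_1: α has equation 36x - 12y + 24z = -12.
Substitute r = (15, -15, -5) + t(-4, 3, -1) into the plane: 600 + (-204)t = -12, so t = 3.
Intersection: (15, -15, -5) + 3·(-4, 3, -1) = (3, -6, -8).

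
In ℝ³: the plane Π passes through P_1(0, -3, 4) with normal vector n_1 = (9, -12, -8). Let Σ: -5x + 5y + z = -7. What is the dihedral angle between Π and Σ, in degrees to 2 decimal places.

21.44

Π: n_1·r = n_1·P_1 gives 9x - 12y - 8z = 4.
cos θ = |n₁·n₂| / (|n₁||n₂|) = |-113| / (√289 · √51).
θ = arccos(0.93077) ≈ 21.44°.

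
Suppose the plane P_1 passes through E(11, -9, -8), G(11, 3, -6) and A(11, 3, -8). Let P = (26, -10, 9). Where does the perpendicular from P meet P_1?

EG = (0, 12, 2), EA = (0, 12, 0); a normal to P_1 is EG × EA = (-24, 0, 0).
Using E: P_1 has equation -24x = -264.
Foot = P − λn with λ = (n·P − d)/|n|² = (-624 − (-264))/576 = -5/8.
Foot = (26, -10, 9) − (-5/8)·(-24, 0, 0) = (11, -10, 9).

(11, -10, 9)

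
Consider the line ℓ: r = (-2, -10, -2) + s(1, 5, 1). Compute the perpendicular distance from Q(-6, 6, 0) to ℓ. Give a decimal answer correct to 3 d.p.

Taking (-2, -10, -2) on ℓ with direction v = (1, 5, 1): w = Q − (-2, -10, -2) = (-4, 16, 2), and w × v = (6, 6, -36).
Distance = |w × v| / |v| = √1368 / √27 ≈ 7.118.

7.118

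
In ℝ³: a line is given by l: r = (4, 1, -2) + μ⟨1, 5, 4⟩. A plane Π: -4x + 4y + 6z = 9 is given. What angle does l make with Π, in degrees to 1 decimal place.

sin θ = |n·v| / (|n||v|) = |40| / (√68 · √42) = 0.74848.
θ ≈ 48.5°.

48.5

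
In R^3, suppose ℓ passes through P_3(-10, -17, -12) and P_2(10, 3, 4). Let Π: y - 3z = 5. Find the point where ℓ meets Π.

A direction vector for ℓ is P_2 − P_3 = (20, 20, 16).
Substitute r = (-10, -17, -12) + t(20, 20, 16) into the plane: 19 + (-28)t = 5, so t = 1/2.
Intersection: (-10, -17, -12) + (1/2)·(20, 20, 16) = (0, -7, -4).

(0, -7, -4)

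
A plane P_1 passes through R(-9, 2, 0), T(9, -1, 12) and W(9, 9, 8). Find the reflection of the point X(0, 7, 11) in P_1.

(6, 3, 1)

RT = (18, -3, 12), RW = (18, 7, 8); a normal to P_1 is RT × RW = (-108, 72, 180).
Using R: P_1 has equation -108x + 72y + 180z = 1116.
λ = (n·X − d)/|n|² = (2484 − 1116)/49248 = 1/36.
Reflection = X − 2λn = (0, 7, 11) − (1/18)·(-108, 72, 180) = (6, 3, 1).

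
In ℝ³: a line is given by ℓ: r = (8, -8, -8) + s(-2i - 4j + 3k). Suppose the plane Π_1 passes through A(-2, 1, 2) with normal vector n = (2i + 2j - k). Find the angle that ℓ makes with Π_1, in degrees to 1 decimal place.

68.2

Π_1: n·r = n·A gives 2x + 2y - z = -4.
sin θ = |n·v| / (|n||v|) = |-15| / (√9 · √29) = 0.92848.
θ ≈ 68.2°.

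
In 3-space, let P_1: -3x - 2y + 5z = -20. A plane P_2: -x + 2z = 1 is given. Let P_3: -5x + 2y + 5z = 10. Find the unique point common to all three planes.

(5, 10, 3)

Solving the 3×3 linear system -3x - 2y + 5z = -20, -x + 2z = 1, -5x + 2y + 5z = 10 (e.g. by elimination or Cramer's rule, determinant = 12) gives (5, 10, 3).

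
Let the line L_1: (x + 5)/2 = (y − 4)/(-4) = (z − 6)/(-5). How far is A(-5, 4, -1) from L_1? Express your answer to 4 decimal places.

4.6667

L_1 has direction (2, -4, -5) through (-5, 4, 6).
Taking (-5, 4, 6) on L_1 with direction v = (2, -4, -5): w = A − (-5, 4, 6) = (0, 0, -7), and w × v = (-28, -14, 0).
Distance = |w × v| / |v| = √980 / √45 ≈ 4.6667.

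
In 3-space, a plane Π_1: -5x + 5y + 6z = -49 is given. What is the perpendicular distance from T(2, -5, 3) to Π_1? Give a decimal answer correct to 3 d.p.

n·T − d = (-5)·(2) + (5)·(-5) + (6)·(3) − (-49) = 32; |n| = √86.
Distance = |32| / √86 = 32/√86 ≈ 3.451.

3.451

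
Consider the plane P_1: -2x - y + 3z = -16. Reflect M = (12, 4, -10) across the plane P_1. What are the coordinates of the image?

λ = (n·M − d)/|n|² = (-58 − (-16))/14 = -3.
Reflection = M − 2λn = (12, 4, -10) − (-6)·(-2, -1, 3) = (0, -2, 8).

(0, -2, 8)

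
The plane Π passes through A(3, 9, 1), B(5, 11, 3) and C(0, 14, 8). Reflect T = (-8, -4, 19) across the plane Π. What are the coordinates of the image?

(-14, 26, -5)

AB = (2, 2, 2), AC = (-3, 5, 7); a normal to Π is AB × AC = (4, -20, 16).
Using A: Π has equation 4x - 20y + 16z = -152.
λ = (n·T − d)/|n|² = (352 − (-152))/672 = 3/4.
Reflection = T − 2λn = (-8, -4, 19) − (3/2)·(4, -20, 16) = (-14, 26, -5).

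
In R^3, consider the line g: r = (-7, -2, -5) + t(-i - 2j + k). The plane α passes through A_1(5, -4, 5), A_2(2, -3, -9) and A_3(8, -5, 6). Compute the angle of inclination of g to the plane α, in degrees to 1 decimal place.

A_1A_2 = (-3, 1, -14), A_1A_3 = (3, -1, 1); a normal to α is A_1A_2 × A_1A_3 = (-13, -39, 0).
Using A_1: α has equation -13x - 39y = 91.
sin θ = |n·v| / (|n||v|) = |91| / (√1690 · √6) = 0.90370.
θ ≈ 64.6°.

64.6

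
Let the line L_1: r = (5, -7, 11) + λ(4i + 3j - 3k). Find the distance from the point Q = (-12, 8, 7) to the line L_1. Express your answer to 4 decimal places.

Taking (5, -7, 11) on L_1 with direction v = (4, 3, -3): w = Q − (5, -7, 11) = (-17, 15, -4), and w × v = (-33, -67, -111).
Distance = |w × v| / |v| = √17899 / √34 ≈ 22.9443.

22.9443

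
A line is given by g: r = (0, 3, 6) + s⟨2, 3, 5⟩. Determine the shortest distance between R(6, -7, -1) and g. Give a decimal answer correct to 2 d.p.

10.54

Taking (0, 3, 6) on g with direction v = (2, 3, 5): w = R − (0, 3, 6) = (6, -10, -7), and w × v = (-29, -44, 38).
Distance = |w × v| / |v| = √4221 / √38 ≈ 10.54.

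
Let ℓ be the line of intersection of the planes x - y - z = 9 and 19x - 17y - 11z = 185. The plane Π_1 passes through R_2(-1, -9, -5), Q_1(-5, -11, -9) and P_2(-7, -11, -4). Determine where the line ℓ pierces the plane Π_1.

Direction of ℓ: (1, -1, -1) × (19, -17, -11) = (-6, -8, 2).
A point on ℓ: solving the two plane equations with x = 16 gives (16, 7, 0).
R_2Q_1 = (-4, -2, -4), R_2P_2 = (-6, -2, 1); a normal to Π_1 is R_2Q_1 × R_2P_2 = (-10, 28, -4).
Using R_2: Π_1 has equation -10x + 28y - 4z = -222.
Substitute r = (16, 7, 0) + t(-6, -8, 2) into the plane: 36 + (-172)t = -222, so t = 3/2.
Intersection: (16, 7, 0) + (3/2)·(-6, -8, 2) = (7, -5, 3).

(7, -5, 3)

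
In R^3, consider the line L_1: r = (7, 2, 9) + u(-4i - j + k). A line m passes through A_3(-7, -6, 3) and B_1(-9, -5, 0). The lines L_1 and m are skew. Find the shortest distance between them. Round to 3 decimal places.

A direction vector for m is B_1 − A_3 = (-2, 1, -3).
Common perpendicular direction n = (-4, -1, 1) × (-2, 1, -3) = (2, -14, -6).
With w = (-7, -6, 3) − (7, 2, 9) = (-14, -8, -6), w · n = 120.
Distance = |w · n| / |n| = |120| / √236 ≈ 7.811.

7.811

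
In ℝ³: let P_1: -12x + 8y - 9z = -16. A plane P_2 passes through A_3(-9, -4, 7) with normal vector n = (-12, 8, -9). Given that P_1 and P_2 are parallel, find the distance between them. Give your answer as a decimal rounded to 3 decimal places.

P_2: n·r = n·A_3 gives -12x + 8y - 9z = 13.
Same normal n = (-12, 8, -9) with |n| = √289; distance = |-16 − 13| / |n| = 29/√289 ≈ 1.706.

1.706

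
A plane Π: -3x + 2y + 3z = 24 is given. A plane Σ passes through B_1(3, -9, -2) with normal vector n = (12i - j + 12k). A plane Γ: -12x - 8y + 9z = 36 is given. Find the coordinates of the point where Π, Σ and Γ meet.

Σ: n·r = n·B_1 gives 12x - y + 12z = 21.
Solving the 3×3 linear system -3x + 2y + 3z = 24, 12x - y + 12z = 21, -12x - 8y + 9z = 36 (e.g. by elimination or Cramer's rule, determinant = -1089) gives (-2, 3, 4).

(-2, 3, 4)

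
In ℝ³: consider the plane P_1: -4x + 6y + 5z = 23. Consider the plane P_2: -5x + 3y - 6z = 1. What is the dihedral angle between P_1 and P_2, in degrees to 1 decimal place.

83.7

cos θ = |n₁·n₂| / (|n₁||n₂|) = |8| / (√77 · √70).
θ = arccos(0.10897) ≈ 83.7°.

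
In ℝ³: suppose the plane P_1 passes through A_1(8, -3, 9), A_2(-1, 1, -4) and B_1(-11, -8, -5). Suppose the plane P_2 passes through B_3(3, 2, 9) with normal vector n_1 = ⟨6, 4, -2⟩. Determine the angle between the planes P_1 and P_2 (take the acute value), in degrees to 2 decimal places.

A_1A_2 = (-9, 4, -13), A_1B_1 = (-19, -5, -14); a normal to P_1 is A_1A_2 × A_1B_1 = (-121, 121, 121).
Using A_1: P_1 has equation -121x + 121y + 121z = -242.
P_2: n_1·r = n_1·B_3 gives 6x + 4y - 2z = 8.
cos θ = |n₁·n₂| / (|n₁||n₂|) = |-484| / (√43923 · √56).
θ = arccos(0.30861) ≈ 72.02°.

72.02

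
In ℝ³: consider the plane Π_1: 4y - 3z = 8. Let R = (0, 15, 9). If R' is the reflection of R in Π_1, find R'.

λ = (n·R − d)/|n|² = (33 − 8)/25 = 1.
Reflection = R − 2λn = (0, 15, 9) − 2·(0, 4, -3) = (0, 7, 15).

(0, 7, 15)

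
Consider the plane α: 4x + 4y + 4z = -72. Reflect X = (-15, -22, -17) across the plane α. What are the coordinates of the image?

(9, 2, 7)

λ = (n·X − d)/|n|² = (-216 − (-72))/48 = -3.
Reflection = X − 2λn = (-15, -22, -17) − (-6)·(4, 4, 4) = (9, 2, 7).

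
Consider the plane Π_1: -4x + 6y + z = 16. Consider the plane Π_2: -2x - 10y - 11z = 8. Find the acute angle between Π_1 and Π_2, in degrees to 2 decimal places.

cos θ = |n₁·n₂| / (|n₁||n₂|) = |-63| / (√53 · √225).
θ = arccos(0.57691) ≈ 54.77°.

54.77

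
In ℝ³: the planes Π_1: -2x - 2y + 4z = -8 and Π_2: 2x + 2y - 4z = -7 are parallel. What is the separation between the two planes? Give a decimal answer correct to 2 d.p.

3.06

Rescale Π_2 by 1/(-1): -2x - 2y + 4z = 7. Then distance = |-8 − 7| / √24 ≈ 3.06.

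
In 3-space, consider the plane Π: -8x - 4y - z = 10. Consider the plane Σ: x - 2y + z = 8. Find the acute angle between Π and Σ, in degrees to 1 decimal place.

87.4

cos θ = |n₁·n₂| / (|n₁||n₂|) = |-1| / (√81 · √6).
θ = arccos(0.04536) ≈ 87.4°.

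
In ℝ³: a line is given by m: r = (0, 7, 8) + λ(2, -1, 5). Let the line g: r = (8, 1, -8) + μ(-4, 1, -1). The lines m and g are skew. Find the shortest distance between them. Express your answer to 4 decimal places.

Common perpendicular direction n = (2, -1, 5) × (-4, 1, -1) = (-4, -18, -2).
With w = (8, 1, -8) − (0, 7, 8) = (8, -6, -16), w · n = 108.
Distance = |w · n| / |n| = |108| / √344 ≈ 5.8230.

5.8230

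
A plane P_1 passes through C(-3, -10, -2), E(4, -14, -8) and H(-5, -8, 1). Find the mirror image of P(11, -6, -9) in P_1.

(11, -18, -1)

CE = (7, -4, -6), CH = (-2, 2, 3); a normal to P_1 is CE × CH = (0, -9, 6).
Using C: P_1 has equation -9y + 6z = 78.
λ = (n·P − d)/|n|² = (0 − 78)/117 = -2/3.
Reflection = P − 2λn = (11, -6, -9) − (-4/3)·(0, -9, 6) = (11, -18, -1).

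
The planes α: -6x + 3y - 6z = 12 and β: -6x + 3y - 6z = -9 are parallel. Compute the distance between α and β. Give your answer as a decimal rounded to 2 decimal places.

Same normal n = (-6, 3, -6) with |n| = √81; distance = |12 − (-9)| / |n| = 21/√81 ≈ 2.33.

2.33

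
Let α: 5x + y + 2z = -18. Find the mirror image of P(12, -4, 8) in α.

λ = (n·P − d)/|n|² = (72 − (-18))/30 = 3.
Reflection = P − 2λn = (12, -4, 8) − 6·(5, 1, 2) = (-18, -10, -4).

(-18, -10, -4)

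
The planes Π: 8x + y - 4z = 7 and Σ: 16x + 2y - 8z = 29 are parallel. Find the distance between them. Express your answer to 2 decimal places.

0.83

Rescale Σ by 1/2: 8x + y - 4z = 29/2. Then distance = |7 − (29/2)| / √81 ≈ 0.83.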